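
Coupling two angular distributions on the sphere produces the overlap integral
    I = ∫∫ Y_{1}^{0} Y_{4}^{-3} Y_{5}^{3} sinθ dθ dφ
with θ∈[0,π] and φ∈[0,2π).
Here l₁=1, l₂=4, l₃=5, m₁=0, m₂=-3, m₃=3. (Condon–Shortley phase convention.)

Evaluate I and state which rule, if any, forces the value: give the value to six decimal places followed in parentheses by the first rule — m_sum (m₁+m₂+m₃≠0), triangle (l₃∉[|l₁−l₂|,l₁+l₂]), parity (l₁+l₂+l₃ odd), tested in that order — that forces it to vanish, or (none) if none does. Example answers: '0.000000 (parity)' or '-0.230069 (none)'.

Rules hold: Σm=0, L=10 even, 3≤5≤5.
N = 3·9·11 = 297
Δ = 0!·2!·8!/11! = 1/495
Racah Σ t=0..0: t=0:+1/576 = 1/576
⇒ 3j(1 4 5; 0 0 0)² = 5/99, sgn -1
Racah Σ t=0..0: t=0:+1/5040 = 1/5040
⇒ 3j(1 4 5; 0 -3 3)² = 16/495, sgn +1
4πI² = N·(3j₀)²·(3jₘ)² = 16/33
I = -1·√(0.484848/4π) = -0.19642560
No selection rule forces the value: the integral is nonzero (none).

-0.196426 (none)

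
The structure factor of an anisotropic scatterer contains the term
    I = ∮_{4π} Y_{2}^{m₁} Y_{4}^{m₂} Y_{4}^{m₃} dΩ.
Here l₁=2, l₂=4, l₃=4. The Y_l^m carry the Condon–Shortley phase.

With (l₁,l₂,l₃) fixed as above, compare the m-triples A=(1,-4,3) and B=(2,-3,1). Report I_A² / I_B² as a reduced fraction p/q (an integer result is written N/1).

Same 2,4,4: normalisation and zero-m 3j drop out of the ratio.
A: Δ: 2! 2! 6! / 11! → 1/13860; sum: t=0:+1/1440 = 1/1440; 3j²(2 4 4; 1 -4 3) = Δ·Π!·Σ² = 7/165  (sign -1)
B: Δ: 2! 2! 6! / 11! → 1/13860; sum: t=0:+1/480 = 1/480; 3j²(2 4 4; 2 -3 1) = Δ·Π!·Σ² = 3/110  (sign -1)
I_A²/I_B² = (7/165)/(3/110) = 14/9

14/9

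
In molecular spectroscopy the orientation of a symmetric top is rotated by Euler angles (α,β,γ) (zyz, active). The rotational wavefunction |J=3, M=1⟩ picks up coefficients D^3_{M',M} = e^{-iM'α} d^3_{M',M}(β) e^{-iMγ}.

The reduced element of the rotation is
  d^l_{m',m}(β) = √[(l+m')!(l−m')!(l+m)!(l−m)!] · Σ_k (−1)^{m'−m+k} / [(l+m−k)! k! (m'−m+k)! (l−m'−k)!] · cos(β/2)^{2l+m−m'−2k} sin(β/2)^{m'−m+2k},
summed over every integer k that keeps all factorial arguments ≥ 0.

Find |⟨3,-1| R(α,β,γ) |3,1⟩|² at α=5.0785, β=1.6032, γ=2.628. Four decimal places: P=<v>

P=0.0285

First d^3_{-1,1}(β=1.6032), then the phase factors e^{-i(-1)α} and e^{-i(1)γ}:
c=cos(1.603200/2)=0.695558, s=sin(1.603200/2)=0.718470; N=√[2·24·24·2]=48.000000
k∈{2,3,4} keeps every argument non-negative
  k=2: (−1)^0·48.0000/(8)·0.6956^4·0.7185^2 = +0.724940
  k=3: (−1)^1·48.0000/(6)·0.6956^2·0.7185^4 = -1.031314
  k=4: (−1)^2·48.0000/(48)·0.6956^0·0.7185^6 = +0.137547
d^3_{-1,1}(1.6032) = +0.724940 -1.031314 +0.137547 = -0.168827
|D^3_{-1,1}|² = |d^3_{-1,1}(β)|² = (-0.168827)² = 0.028503 (the z-rotation phases have unit modulus)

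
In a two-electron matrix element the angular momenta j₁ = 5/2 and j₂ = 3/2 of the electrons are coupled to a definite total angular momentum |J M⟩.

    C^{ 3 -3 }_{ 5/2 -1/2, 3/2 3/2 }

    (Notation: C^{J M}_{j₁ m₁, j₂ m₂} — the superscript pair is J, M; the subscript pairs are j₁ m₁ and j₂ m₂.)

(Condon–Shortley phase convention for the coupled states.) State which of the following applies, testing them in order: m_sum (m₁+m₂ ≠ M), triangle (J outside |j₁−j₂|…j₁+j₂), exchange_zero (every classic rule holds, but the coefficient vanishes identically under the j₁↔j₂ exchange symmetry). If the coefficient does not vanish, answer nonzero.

m_sum

m-sum: m₁+m₂ = -1/2+3/2 = 1, M = -3  ✗ ⇒ coefficient is 0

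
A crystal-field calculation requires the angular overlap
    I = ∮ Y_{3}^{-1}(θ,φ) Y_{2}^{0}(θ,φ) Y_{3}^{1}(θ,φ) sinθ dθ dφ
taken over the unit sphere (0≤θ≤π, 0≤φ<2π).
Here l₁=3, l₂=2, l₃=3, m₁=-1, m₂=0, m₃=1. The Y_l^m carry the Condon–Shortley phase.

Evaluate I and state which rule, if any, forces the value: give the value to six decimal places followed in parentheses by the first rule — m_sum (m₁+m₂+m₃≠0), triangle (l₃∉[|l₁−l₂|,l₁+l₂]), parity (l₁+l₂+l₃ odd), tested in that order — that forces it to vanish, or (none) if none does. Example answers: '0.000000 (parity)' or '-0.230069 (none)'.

-0.126157 (none)

Checks pass: Σm=0; 8 even; l₃=3∈[1,5].
(2·3+1)(2·2+1)(2·3+1) = 245
Δ: 2! 4! 2! / 9! → 1/3780
sum: t=0:+1/24 t=1:−1/4 t=2:+1/24 = -1/6
3j²(3 2 3; 0 0 0) = Δ·Π!·Σ² = 4/105  (sign +1)
sum: t=0:+1/96 t=1:−1/6 t=2:+1/16 = -3/32
3j²(3 2 3; -1 0 1) = Δ·Π!·Σ² = 3/140  (sign -1)
combine: 4πI² = 245·4/105·3/140 = 1/5
take √, sign -1: I = -0.12615663
No selection rule forces the value: the integral is nonzero (none).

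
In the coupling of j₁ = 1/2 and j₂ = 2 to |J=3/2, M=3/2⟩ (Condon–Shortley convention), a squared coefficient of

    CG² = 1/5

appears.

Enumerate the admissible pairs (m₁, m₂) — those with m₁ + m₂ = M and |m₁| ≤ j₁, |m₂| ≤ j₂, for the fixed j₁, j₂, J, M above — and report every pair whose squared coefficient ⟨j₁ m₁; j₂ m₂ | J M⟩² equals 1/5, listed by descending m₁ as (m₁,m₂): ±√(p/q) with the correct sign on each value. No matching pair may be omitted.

Admissible pairs with m₁+m₂ = M = 3/2: (-1/2,2), (1/2,1)
  (m₁,m₂)=(1/2,1): CG² = 1/5, CG = +√(1/5)   ← matches the target
  (m₁,m₂)=(-1/2,2): CG² = 4/5, CG = −√(4/5)
Pairs with CG² = 1/5: (1/2,1): +√(1/5)

(1/2,1): +√(1/5)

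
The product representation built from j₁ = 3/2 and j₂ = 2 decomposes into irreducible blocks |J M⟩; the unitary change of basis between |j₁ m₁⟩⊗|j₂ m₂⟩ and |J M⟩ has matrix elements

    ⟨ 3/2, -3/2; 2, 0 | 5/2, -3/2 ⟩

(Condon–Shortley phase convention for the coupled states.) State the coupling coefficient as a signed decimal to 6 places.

j₁+j₂−J=1  J+j₁−j₂=2  J−j₁+j₂=3  j₁+j₂+J+1=7
(j₁±m₁, j₂±m₂, J±M) = (0,3,2,2,1,4)
P² = 288/35
sum k=1..1:
  [1] −1/4 = -1/4
S = -1/4
C² = P²·S² = 18/35 ; C = -0.717137

-0.717137  (= −√(18/35))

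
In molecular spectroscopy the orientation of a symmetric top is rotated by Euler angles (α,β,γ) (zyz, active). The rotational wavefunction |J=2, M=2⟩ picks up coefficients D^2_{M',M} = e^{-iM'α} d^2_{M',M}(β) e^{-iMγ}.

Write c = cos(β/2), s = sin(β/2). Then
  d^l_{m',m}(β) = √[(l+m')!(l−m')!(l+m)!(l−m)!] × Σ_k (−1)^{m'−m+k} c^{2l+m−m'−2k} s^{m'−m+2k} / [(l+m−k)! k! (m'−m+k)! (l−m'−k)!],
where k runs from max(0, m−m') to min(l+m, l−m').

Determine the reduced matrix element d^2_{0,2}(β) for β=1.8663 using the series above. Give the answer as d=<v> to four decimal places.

d^2_{0,2}(β=1.8663) via the finite sum:
c=cos(1.866300/2)=0.595306, s=sin(1.866300/2)=0.803499; N=√[2·2·24·1]=9.797959
k: max(0,(2)−(0))=2 … min(2+(2),2−(0))=2
  k=2: (−1)^0·9.7980/(4)·0.5953^2·0.8035^2 = +0.560437
d^2_{0,2}(1.8663) = +0.560437

d=0.5604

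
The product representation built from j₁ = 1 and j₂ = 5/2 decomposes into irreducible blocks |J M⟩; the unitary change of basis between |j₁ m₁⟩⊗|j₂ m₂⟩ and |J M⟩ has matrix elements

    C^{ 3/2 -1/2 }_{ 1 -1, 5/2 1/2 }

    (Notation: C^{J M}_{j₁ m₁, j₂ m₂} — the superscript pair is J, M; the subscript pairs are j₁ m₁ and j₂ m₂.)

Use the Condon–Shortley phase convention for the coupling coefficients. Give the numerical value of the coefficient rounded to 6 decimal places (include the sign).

+√(1/5) = +0.447214

j₁+j₂−J=2  J+j₁−j₂=0  J−j₁+j₂=3  j₁+j₂+J+1=6
(j₁±m₁, j₂±m₂, J±M) = (0,2,3,2,1,2)
P² = 16/5
sum k=2..2:
  [2] +1/4 = 1/4
S = 1/4
C² = P²·S² = 1/5 ; C = +0.447214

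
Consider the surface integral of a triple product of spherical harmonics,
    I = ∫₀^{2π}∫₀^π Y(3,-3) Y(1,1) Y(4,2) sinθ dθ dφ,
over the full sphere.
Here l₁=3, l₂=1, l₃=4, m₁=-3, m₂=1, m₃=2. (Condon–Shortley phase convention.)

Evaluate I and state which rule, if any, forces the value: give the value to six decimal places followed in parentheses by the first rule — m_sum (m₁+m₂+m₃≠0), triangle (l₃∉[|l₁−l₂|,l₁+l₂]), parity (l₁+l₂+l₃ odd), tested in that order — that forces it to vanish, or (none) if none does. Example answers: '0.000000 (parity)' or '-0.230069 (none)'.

Checks pass: Σm=0; 8 even; l₃=4∈[2,4].
(2·3+1)(2·1+1)(2·4+1) = 189
Δ: 0! 6! 2! / 9! → 1/252
sum: t=0:+1/36 = 1/36
3j²(3 1 4; 0 0 0) = Δ·Π!·Σ² = 4/63  (sign +1)
sum: t=0:+1/1440 = 1/1440
3j²(3 1 4; -3 1 2) = Δ·Π!·Σ² = 1/252  (sign +1)
combine: 4πI² = 189·4/63·1/252 = 1/21
take √, sign +1: I = 0.06155813
No selection rule forces the value: the integral is nonzero (none).

0.061558 (none)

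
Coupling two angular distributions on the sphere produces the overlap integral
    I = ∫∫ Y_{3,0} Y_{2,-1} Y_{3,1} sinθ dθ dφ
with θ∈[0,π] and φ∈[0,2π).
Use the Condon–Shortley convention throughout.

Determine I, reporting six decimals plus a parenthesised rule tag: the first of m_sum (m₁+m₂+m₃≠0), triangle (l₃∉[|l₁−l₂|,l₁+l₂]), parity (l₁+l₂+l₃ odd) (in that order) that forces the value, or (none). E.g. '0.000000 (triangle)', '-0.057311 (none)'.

Checks pass: Σm=0; 8 even; l₃=3∈[1,5].
(2·3+1)(2·2+1)(2·3+1) = 245
Δ: 2! 4! 2! / 9! → 1/3780
sum: t=0:+1/24 t=1:−1/4 t=2:+1/24 = -1/6
3j²(3 2 3; 0 0 0) = Δ·Π!·Σ² = 4/105  (sign +1)
sum: t=0:+1/12 t=1:−1/8 = -1/24
3j²(3 2 3; 0 -1 1) = Δ·Π!·Σ² = 1/210  (sign -1)
combine: 4πI² = 245·4/105·1/210 = 2/45
take √, sign -1: I = -0.05947080
No selection rule forces the value: the integral is nonzero (none).

-0.059471 (none)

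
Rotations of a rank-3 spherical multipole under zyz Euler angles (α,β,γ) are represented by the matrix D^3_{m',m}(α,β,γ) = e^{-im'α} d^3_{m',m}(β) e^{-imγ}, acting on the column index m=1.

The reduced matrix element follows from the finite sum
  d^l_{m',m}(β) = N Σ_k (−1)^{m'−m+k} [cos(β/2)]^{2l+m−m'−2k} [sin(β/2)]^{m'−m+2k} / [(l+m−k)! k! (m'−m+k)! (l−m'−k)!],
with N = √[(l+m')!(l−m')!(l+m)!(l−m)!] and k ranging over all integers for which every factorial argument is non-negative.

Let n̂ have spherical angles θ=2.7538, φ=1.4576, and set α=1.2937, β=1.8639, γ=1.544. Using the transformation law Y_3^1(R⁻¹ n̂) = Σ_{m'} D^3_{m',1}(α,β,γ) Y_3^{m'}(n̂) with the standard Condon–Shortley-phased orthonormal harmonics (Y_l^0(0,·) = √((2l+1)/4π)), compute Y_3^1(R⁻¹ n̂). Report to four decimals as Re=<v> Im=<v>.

Re=-0.0254 Im=0.2386

Need the full column D^3_{m',1} for m'=−3..3 at α=1.2937, β=1.8639, γ=1.5440.
cos(β/2)=0.596270, sin(β/2)=0.802784
d^3_{-3,1}: single k=4 term ⇒ +0.571908;  D = -0.396605+0.412048i
d^3_{-2,1}: k∈[3..4] ⇒ +0.693673 -0.628690 = +0.064982;  D = +0.032705+0.056153i
d^3_{-1,1}: k∈[2..4] ⇒ +0.488787 -1.181329 +0.267666 = -0.424876;  D = -0.411636+0.105239i
d^3_{0,1}: k∈[1..3] ⇒ +0.209606 -1.139821 +0.688696 = -0.241519;  D = -0.006471+0.241432i
d^3_{1,1}: k∈[0..2] ⇒ +0.044942 -0.651716 +0.885996 = +0.279223;  D = -0.266428-0.083554i
d^3_{2,1}: k∈[0..1] ⇒ -0.191343 +0.693673 = +0.502330;  D = -0.275704+0.419908i
d^3_{3,1}: single k=0 term ⇒ +0.315511;  D = +0.206308+0.238713i
Y_3^{m'}(θ=2.7538,φ=1.4576) and Σ D·Y over m':
  (-0.3966+0.4120i)·(-0.0075+0.0213i)  (+0.0327+0.0562i)·(+0.1318+0.0304i)  (-0.4116+0.1052i)·(+0.0453-0.3989i)  (-0.0065+0.2414i)·(-0.4439+0.0000i)  (-0.2664-0.0836i)·(-0.0453-0.3989i)  (-0.2757+0.4199i)·(+0.1318-0.0304i)  (+0.2063+0.2387i)·(+0.0075+0.0213i)
Y_3^1(R⁻¹ n̂) = -0.025364+0.238631i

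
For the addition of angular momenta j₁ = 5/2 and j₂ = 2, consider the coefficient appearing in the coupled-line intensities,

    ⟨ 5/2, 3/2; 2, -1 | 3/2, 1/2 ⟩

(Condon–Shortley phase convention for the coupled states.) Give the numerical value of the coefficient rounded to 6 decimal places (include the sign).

-0.138013  (= −√(2/105))

j₁+j₂−J=3  J+j₁−j₂=2  J−j₁+j₂=1  j₁+j₂+J+1=7
(j₁±m₁, j₂±m₂, J±M) = (4,1,1,3,2,1)
P² = 96/35
sum k=0..1:
  [0] +1/6 = 1/6
  [1] −1/4 = -1/4
S = -1/12
C² = P²·S² = 2/105 ; C = -0.138013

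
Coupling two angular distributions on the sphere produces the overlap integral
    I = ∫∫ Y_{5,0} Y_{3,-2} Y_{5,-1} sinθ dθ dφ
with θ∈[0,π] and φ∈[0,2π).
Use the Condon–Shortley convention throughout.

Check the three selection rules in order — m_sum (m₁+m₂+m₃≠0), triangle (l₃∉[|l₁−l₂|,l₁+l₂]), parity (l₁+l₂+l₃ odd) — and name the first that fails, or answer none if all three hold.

m_sum

m₁+m₂+m₃ = 0 − 2 − 1 = -3  ✗
triangle: |5−3|=2 ≤ l₃=5 ≤ 5+3=8
parity: l₁+l₂+l₃ = 13 is odd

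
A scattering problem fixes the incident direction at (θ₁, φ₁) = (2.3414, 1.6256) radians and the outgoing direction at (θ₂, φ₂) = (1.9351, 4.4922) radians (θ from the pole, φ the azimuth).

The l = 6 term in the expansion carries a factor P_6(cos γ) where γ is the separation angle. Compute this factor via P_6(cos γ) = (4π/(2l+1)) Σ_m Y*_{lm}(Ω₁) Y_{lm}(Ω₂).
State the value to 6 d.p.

Term-by-term m-sum for l=6 (normalisation 4π/13 = 0.966644):
  term(m=-6) = -0.00168 + 0.02112j   from Y*(Ω₁)=-0.06237 - 0.02128j, Y(Ω₂)=-0.07943 - 0.31150j
  term(m=-5) = -0.01831 - 0.09232j   from Y*(Ω₁)=0.05998 - 0.21338j, Y(Ω₂)=0.37863 - 0.19226j
  term(m=-4) = 0.02006 + 0.03940j   from Y*(Ω₁)=0.40028 + 0.08918j, Y(Ω₂)=0.06863 + 0.08314j
  term(m=-3) = 0.08070 + 0.08735j   from Y*(Ω₁)=-0.06411 + 0.38643j, Y(Ω₂)=0.18628 - 0.23974j
  term(m=-2) = -0.00108 - 0.00066j   from Y*(Ω₁)=-0.00589 - 0.00065j, Y(Ω₂)=0.19375 + 0.09130j
  term(m=-1) = 0.08371 + 0.02362j   from Y*(Ω₁)=-0.02016 + 0.36742j, Y(Ω₂)=0.05163 - 0.23066j
  term(m=+0) = -0.02748 + 0.00000j   from Y*(Ω₁)=-0.11603 + 0.00000j, Y(Ω₂)=0.23684 + 0.00000j
  term(m=+1) = 0.08371 - 0.02362j   from Y*(Ω₁)=0.02016 + 0.36742j, Y(Ω₂)=-0.05163 - 0.23066j
  term(m=+2) = -0.00108 + 0.00066j   from Y*(Ω₁)=-0.00589 + 0.00065j, Y(Ω₂)=0.19375 - 0.09130j
  term(m=+3) = 0.08070 - 0.08735j   from Y*(Ω₁)=0.06411 + 0.38643j, Y(Ω₂)=-0.18628 - 0.23974j
  term(m=+4) = 0.02006 - 0.03940j   from Y*(Ω₁)=0.40028 - 0.08918j, Y(Ω₂)=0.06863 - 0.08314j
  term(m=+5) = -0.01831 + 0.09232j   from Y*(Ω₁)=-0.05998 - 0.21338j, Y(Ω₂)=-0.37863 - 0.19226j
  term(m=+6) = -0.00168 - 0.02112j   from Y*(Ω₁)=-0.06237 + 0.02128j, Y(Ω₂)=-0.07943 + 0.31150j
Total Σ_m = 0.29930 - 0.00000j. Multiply by 0.966644: 0.28932 - 0.00000j. P_6(cos γ) = 0.289315

0.289315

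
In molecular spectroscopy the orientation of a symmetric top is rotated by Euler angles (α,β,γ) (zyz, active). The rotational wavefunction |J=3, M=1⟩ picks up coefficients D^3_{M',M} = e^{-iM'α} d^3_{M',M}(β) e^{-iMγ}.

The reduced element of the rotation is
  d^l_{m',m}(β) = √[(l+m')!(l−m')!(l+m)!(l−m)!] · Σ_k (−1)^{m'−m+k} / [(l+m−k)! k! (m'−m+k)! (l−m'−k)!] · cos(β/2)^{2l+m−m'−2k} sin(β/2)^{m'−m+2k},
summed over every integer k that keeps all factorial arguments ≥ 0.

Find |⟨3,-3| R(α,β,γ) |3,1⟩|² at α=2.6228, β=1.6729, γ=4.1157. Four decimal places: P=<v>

First d^3_{-3,1}(β=1.6729), then the phase factors e^{-i(-3)α} and e^{-i(1)γ}:
c=cos(1.672900/2)=0.670102, s=sin(1.672900/2)=0.742269; N=√[1·720·24·2]=185.903201
k: max(0,(1)−(-3))=4 … min(3+(1),3−(-3))=4
  k=4: (−1)^0·185.9032/(48)·0.6701^2·0.7423^4 = +0.527926
d^3_{-3,1}(1.6729) = +0.527926
|D^3_{-3,1}|² = |d^3_{-3,1}(β)|² = (+0.527926)² = 0.278705 (the z-rotation phases have unit modulus)

P=0.2787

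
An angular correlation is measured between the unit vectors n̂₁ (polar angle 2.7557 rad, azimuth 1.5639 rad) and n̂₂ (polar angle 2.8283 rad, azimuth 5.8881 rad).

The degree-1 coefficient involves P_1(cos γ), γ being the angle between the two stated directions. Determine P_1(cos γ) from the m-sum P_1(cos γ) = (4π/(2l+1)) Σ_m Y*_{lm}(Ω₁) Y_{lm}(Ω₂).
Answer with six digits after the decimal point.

0.837459

Expand P_1 via completeness: Σ_{m} conj(Y_{1,m}) at Ω₁ times Y_{1,m} at Ω₂ —
  term(m=-1) = -0.00524 + 0.01282j   from Y*(Ω₁)=0.00090 + 0.13004j, Y(Ω₂)=0.09828 + 0.04098j
  term(m=+0) = 0.21041 + 0.00000j   from Y*(Ω₁)=-0.45267 + 0.00000j, Y(Ω₂)=-0.46482 + 0.00000j
  term(m=+1) = -0.00524 - 0.01282j   from Y*(Ω₁)=-0.00090 + 0.13004j, Y(Ω₂)=-0.09828 + 0.04098j
Accumulated sum 0.19993 + 0.00000j; after 4π/(2l+1) scaling, 0.83746 + 0.00000j ⇒ P_1 = 0.837459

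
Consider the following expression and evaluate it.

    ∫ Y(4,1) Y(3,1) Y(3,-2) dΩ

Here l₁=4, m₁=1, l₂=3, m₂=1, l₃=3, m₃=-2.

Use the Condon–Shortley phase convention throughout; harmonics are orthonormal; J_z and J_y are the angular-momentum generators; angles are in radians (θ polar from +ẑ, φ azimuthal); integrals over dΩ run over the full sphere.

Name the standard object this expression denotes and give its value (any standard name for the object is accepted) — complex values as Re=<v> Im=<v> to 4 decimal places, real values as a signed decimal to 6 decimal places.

Gaunt coefficient, +0.145070

This is a Gaunt coefficient — the integral of a triple product of spherical harmonics over the sphere.
Rules hold: Σm=0, L=10 even, 1≤3≤7.
N = 9·7·7 = 441
Δ = 4!·4!·2!/11! = 1/34650
Racah Σ t=1..3: t=1:−1/72 t=2:+1/16 t=3:−1/72 = 5/144
⇒ 3j(4 3 3; 0 0 0)² = 2/77, sgn -1
Racah Σ t=2..3: t=2:+1/48 t=3:−1/144 = 1/72
⇒ 3j(4 3 3; 1 1 -2)² = 16/693, sgn -1
4πI² = N·(3j₀)²·(3jₘ)² = 32/121
I = +1·√(0.264463/4π) = 0.14506992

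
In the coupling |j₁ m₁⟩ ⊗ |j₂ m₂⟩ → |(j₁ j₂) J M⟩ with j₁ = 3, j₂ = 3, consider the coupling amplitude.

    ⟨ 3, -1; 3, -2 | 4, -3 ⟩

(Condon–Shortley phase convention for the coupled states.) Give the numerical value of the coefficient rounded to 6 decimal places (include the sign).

j₁+j₂−J=2  J+j₁−j₂=4  J−j₁+j₂=4  j₁+j₂+J+1=11
(j₁±m₁, j₂±m₂, J±M) = (2,4,1,5,1,7)
P² = 82944/11
sum k=0..1:
  [0] +1/288 = 1/288
  [1] −1/144 = -1/144
S = -1/288
C² = P²·S² = 1/11 ; C = -0.301511

−√(1/11) ≈ -0.301511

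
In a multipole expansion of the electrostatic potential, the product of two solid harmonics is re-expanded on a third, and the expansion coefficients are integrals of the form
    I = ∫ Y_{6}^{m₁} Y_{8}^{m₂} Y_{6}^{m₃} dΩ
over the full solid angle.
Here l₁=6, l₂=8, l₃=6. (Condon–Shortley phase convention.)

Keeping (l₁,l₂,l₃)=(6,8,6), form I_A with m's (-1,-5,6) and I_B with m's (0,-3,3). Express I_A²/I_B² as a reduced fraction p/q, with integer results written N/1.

l's match ⇒ only the (l;m) 3-j factors differ between A and B.
A: triangle coeff Δ(6,8,6) = 1/1309458150; Σ_t [3,3]: t=3:−1/696729600 = -1/696729600; (3j)²=11/646 [(6 8 6; -1 -5 6)], sign=-1
B: triangle coeff Δ(6,8,6) = 1/1309458150; Σ_t [2,5]: t=2:+1/24883200 t=3:−1/6220800 t=4:+1/11612160 t=5:−1/174182400 = -1/24883200; (3j)²=28/4199 [(6 8 6; 0 -3 3)], sign=+1
I_A²/I_B² = (11/646)/(28/4199) = 143/56

143/56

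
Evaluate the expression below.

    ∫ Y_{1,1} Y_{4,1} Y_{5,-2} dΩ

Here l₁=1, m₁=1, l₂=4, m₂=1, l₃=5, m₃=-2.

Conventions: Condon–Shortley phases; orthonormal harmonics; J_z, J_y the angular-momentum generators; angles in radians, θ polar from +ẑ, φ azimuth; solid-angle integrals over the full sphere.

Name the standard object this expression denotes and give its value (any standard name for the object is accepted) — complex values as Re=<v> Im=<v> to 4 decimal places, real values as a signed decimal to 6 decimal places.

Gaunt coefficient, +0.225034

This is a Gaunt coefficient — the integral of a triple product of spherical harmonics over the sphere.
Rules hold: Σm=0, L=10 even, 3≤5≤5.
N = 3·9·11 = 297
Δ = 0!·2!·8!/11! = 1/495
Racah Σ t=0..0: t=0:+1/576 = 1/576
⇒ 3j(1 4 5; 0 0 0)² = 5/99, sgn -1
Racah Σ t=0..0: t=0:+1/1440 = 1/1440
⇒ 3j(1 4 5; 1 1 -2)² = 7/165, sgn -1
4πI² = N·(3j₀)²·(3jₘ)² = 7/11
I = +1·√(0.636364/4π) = 0.22503380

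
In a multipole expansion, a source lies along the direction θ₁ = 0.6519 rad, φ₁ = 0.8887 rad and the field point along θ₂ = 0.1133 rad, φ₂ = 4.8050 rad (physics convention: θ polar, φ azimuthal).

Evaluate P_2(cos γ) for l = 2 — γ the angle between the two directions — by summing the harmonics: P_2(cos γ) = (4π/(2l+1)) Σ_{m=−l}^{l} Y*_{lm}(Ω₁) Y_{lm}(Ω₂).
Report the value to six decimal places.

0.323217

Expand P_2 via completeness: Σ_{m} conj(Y_{2,m}) at Ω₁ times Y_{2,m} at Ω₂ —
  term(m=-2) = 0.00002 - 0.00070j   from Y*(Ω₁)=-0.02917 + 0.13916j, Y(Ω₂)=-0.00485 + 0.00091j
  term(m=-1) = -0.02311 + 0.02262j   from Y*(Ω₁)=0.23489 + 0.28922j, Y(Ω₂)=0.00803 + 0.08641j
  term(m=+0) = 0.17479 + 0.00000j   from Y*(Ω₁)=0.28251 + 0.00000j, Y(Ω₂)=0.61869 + 0.00000j
  term(m=+1) = -0.02311 - 0.02262j   from Y*(Ω₁)=-0.23489 + 0.28922j, Y(Ω₂)=-0.00803 + 0.08641j
  term(m=+2) = 0.00002 + 0.00070j   from Y*(Ω₁)=-0.02917 - 0.13916j, Y(Ω₂)=-0.00485 - 0.00091j
Total Σ_m = 0.12860 + 0.00000j. Multiply by 2.513274: 0.32322 + 0.00000j. P_2(cos γ) = 0.323217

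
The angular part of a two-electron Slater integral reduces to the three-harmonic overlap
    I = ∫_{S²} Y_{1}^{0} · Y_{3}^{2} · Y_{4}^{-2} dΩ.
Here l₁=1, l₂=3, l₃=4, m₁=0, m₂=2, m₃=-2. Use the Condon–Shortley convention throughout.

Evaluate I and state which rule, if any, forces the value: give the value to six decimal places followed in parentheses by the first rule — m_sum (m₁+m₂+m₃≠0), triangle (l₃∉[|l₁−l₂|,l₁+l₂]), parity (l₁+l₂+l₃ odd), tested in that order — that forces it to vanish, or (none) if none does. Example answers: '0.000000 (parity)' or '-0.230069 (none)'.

Rules hold: Σm=0, L=8 even, 2≤4≤4.
N = 3·7·9 = 189
Δ = 0!·2!·6!/9! = 1/252
Racah Σ t=0..0: t=0:+1/36 = 1/36
⇒ 3j(1 3 4; 0 0 0)² = 4/63, sgn +1
Racah Σ t=0..0: t=0:+1/120 = 1/120
⇒ 3j(1 3 4; 0 2 -2)² = 1/21, sgn +1
4πI² = N·(3j₀)²·(3jₘ)² = 4/7
I = +1·√(0.571429/4π) = 0.21324362
No selection rule forces the value: the integral is nonzero (none).

0.213244 (none)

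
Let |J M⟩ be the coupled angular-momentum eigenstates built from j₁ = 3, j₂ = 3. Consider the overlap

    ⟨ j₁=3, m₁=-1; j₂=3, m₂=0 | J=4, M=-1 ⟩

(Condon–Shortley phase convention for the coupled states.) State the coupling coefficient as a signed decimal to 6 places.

triangle: 2!*4!*4!/11! = 1152/39916800
(j±m)!: 2!*4!*3!*3!*3!*5! = 1244160
prefactor² = (2J+1)*Δ*N² = 124416/385
  k=0: +1/(0!*2!*4!*3!*0!*1!) = 1/288
  k=1: −1/(1!*1!*3!*2!*1!*2!) = -1/24
  k=2: +1/(2!*0!*2!*1!*2!*3!) = 1/48
Σ = -5/288  ⇒  CG² = 124416/385*(-5/288)² = 15/154
CG = −√(15/154) = -0.312094

−√(15/154) ≈ -0.312094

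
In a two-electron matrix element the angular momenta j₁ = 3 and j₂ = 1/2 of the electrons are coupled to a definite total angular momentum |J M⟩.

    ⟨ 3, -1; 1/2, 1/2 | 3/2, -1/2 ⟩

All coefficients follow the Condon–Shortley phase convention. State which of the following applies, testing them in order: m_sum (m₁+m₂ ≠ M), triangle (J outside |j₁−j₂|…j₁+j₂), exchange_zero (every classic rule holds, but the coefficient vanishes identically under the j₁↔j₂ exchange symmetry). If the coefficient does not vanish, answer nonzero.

triangle

m-sum: m₁+m₂ = -1+1/2 = -1/2, M = -1/2  ✓
triangle: need |j₁−j₂| ≤ J ≤ j₁+j₂, i.e. J ∈ [5/2, 7/2]; J = 3/2 is outside ✗ ⇒ coefficient is 0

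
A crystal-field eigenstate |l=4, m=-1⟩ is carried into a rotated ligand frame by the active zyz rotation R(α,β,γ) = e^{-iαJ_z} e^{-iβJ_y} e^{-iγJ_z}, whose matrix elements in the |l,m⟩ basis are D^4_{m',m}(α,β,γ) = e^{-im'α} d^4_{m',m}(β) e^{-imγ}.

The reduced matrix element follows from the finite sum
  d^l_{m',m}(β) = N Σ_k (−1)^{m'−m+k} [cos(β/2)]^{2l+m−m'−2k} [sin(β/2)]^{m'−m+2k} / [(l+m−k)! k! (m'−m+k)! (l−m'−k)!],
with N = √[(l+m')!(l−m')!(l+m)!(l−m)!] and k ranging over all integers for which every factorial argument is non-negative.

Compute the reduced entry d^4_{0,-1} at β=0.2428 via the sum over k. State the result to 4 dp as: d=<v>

d^4_{0,-1}(β=0.2428) via the finite sum:
With c≡cos(β/2)=0.992640 and s≡sin(β/2)=0.121102, N=[24·24·6·120]^{1/2}=643.987578
The bounds max(0,m−m')=0 and min(l+m,l−m')=3 give 4 terms
  k=0: (−1)^1·643.9876/(144)·0.9926^7·0.1211^1 = -0.514291
  k=1: (−1)^2·643.9876/(24)·0.9926^5·0.1211^3 = +0.045928
  k=2: (−1)^3·643.9876/(24)·0.9926^3·0.1211^5 = -0.000684
  k=3: (−1)^4·643.9876/(144)·0.9926^1·0.1211^7 = +0.000002
d^4_{0,-1}(0.2428) = -0.514291 +0.045928 -0.000684 +0.000002 = -0.469045

d=-0.4690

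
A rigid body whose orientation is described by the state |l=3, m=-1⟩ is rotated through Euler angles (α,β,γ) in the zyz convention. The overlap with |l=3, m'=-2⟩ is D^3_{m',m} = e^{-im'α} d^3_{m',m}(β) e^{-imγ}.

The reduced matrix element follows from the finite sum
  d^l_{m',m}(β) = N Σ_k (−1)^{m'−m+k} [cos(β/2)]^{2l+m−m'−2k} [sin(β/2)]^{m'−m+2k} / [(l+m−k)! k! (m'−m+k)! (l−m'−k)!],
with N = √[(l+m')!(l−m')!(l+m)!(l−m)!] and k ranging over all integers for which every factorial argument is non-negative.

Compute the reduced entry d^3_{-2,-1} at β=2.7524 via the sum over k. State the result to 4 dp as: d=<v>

d=-0.0424

d^3_{-2,-1}(β=2.7524) via the finite sum:
Half-angle: c=0.193370, s=0.981126. N=√(1·120·2·24)=75.894664
k∈{1,2} keeps every argument non-negative
  k=1: (−1)^0·75.8947/(24)·0.1934^5·0.9811^1 = +0.000839
  k=2: (−1)^1·75.8947/(12)·0.1934^3·0.9811^3 = -0.043189
d^3_{-2,-1}(2.7524) = +0.000839 -0.043189 = -0.042350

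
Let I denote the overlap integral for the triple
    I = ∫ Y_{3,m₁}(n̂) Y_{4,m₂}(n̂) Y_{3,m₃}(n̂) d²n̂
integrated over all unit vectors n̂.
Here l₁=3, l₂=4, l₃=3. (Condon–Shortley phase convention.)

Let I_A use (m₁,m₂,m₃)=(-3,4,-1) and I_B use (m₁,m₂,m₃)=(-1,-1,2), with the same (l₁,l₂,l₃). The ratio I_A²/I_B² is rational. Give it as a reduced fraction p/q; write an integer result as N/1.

21/16

Same 3,4,3: normalisation and zero-m 3j drop out of the ratio.
A: Δ: 4! 2! 4! / 11! → 1/34650; sum: t=4:+1/1152 = 1/1152; 3j²(3 4 3; -3 4 -1) = Δ·Π!·Σ² = 1/33  (sign +1)
B: Δ: 4! 2! 4! / 11! → 1/34650; sum: t=2:+1/48 t=3:−1/144 = 1/72; 3j²(3 4 3; -1 -1 2) = Δ·Π!·Σ² = 16/693  (sign -1)
I_A²/I_B² = (1/33)/(16/693) = 21/16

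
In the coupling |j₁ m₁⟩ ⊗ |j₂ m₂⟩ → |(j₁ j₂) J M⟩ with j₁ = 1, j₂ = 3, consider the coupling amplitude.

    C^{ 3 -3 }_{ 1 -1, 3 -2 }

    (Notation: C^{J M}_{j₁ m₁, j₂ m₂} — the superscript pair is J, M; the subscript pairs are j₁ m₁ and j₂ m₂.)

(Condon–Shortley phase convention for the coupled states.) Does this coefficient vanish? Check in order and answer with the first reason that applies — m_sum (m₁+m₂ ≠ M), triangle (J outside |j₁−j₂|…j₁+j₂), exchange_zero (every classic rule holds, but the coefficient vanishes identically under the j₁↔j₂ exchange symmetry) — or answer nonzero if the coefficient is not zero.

m-sum: m₁+m₂ = -1+(-2) = -3, M = -3  ✓
triangle: |j₁−j₂| = 2 ≤ J = 3 ≤ j₁+j₂ = 4  ✓
exchange: j₁≠j₂ or m₁≠m₂ — the exchange symmetry imposes no constraint here
value check: CG = −√(1/4) = -0.500000 ≠ 0

nonzero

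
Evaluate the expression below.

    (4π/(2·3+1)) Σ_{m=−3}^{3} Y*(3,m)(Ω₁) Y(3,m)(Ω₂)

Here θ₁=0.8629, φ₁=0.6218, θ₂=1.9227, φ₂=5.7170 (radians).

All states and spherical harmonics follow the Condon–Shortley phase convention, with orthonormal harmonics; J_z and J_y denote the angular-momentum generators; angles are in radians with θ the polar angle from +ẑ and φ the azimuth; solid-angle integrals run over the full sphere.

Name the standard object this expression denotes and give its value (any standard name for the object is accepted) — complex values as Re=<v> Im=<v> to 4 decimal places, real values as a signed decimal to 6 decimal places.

Legendre polynomial (addition theorem), -0.063208

This sum is the spherical-harmonic addition theorem: it equals the Legendre polynomial P_l(cos γ) of the angle γ between the two directions.
Summing Y*_{l m}(θ₁,φ₁)·Y_{l m}(θ₂,φ₂) over m ∈ [−3, 3]; prefactor 4π/(2·3+1) = 1.795196:
  m=-3: (-0.053124+0.175075i) × (-0.043973+0.342311i) = -0.057594-0.025883i  (running Σ = -0.057594-0.025883i)
  m=-2: (+0.123273+0.363214i) × (-0.131774-0.281053i) = +0.085838-0.082509i  (running Σ = +0.028244-0.108392i)
  m=-1: (+0.222334+0.159331i) × (-0.103940-0.066064i) = -0.012583-0.031249i  (running Σ = +0.015661-0.139641i)
  m=0: (-0.214981-0.000000i) × (+0.309475+0.000000i) = -0.066531-0.000000i  (running Σ = -0.050870-0.139641i)
  m=1: (-0.222334+0.159331i) × (+0.103940-0.066064i) = -0.012583+0.031249i  (running Σ = -0.063453-0.108392i)
  m=2: (+0.123273-0.363214i) × (-0.131774+0.281053i) = +0.085838+0.082509i  (running Σ = +0.022385-0.025883i)
  m=3: (+0.053124+0.175075i) × (+0.043973+0.342311i) = -0.057594+0.025883i  (running Σ = -0.035209+0.000000i)
Accumulated sum -0.035209+0.000000i; after 4π/(2l+1) scaling, -0.063208+0.000000i ⇒ P_3 = -0.063208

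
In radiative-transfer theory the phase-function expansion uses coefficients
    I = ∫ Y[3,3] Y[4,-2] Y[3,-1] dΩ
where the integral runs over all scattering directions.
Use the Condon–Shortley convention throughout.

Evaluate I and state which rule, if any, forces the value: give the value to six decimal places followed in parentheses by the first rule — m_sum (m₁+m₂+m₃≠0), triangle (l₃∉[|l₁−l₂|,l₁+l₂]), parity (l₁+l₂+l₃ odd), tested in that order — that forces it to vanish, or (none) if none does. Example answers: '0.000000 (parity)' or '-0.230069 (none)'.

-0.188451 (none)

m-sum 0 ✓  L=10 even ✓  1≤3≤7 ✓
Π(2lᵢ+1) = 7×9×7 = 441
triangle coeff Δ(3,4,3) = 1/34650
Σ_t [1,3]: t=1:−1/72 t=2:+1/16 t=3:−1/72 = 5/144
(3j)²=2/77 [(3 4 3; 0 0 0)], sign=-1
Σ_t [0,0]: t=0:+1/192 = 1/192
(3j)²=3/77 [(3 4 3; 3 -2 -1)], sign=+1
⇒ 4πI² = 54/121
I = (-1)√(54/121/(4π)) = -0.18845135
No selection rule forces the value: the integral is nonzero (none).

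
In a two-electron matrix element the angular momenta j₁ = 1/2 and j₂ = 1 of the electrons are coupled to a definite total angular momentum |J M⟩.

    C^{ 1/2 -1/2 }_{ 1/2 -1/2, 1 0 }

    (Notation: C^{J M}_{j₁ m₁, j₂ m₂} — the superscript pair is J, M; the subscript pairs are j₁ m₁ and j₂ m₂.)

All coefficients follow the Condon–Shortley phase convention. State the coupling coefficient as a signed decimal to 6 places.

-0.577350  (= −√(1/3))

j₁+j₂−J=1  J+j₁−j₂=0  J−j₁+j₂=1  j₁+j₂+J+1=3
(j₁±m₁, j₂±m₂, J±M) = (0,1,1,1,0,1)
P² = 1/3
sum k=1..1:
  [1] −1/1 = -1
S = -1
C² = P²·S² = 1/3 ; C = -0.577350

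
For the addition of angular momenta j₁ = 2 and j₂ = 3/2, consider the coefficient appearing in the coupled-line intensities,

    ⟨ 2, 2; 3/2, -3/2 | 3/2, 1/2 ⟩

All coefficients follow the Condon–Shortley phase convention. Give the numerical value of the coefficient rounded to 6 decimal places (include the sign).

√[4·2!2!1!/6! · 4!0!0!3!2!1!] = √(32/5)
  +(−1)^0/∏(0,2,0,0,2,1)! = 1/4  (running 1/4)
⟨..|..⟩ = √(32/5)·(1/4) = +0.632456

+√(2/5) = +0.632456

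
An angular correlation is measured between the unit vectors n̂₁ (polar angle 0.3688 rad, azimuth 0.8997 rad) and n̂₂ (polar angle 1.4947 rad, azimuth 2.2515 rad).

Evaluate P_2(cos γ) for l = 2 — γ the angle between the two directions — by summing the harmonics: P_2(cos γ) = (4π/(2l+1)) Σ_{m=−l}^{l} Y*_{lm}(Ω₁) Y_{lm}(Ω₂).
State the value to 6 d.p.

-0.466697

Expand P_2 via completeness: Σ_{m} conj(Y_{2,m}) at Ω₁ times Y_{2,m} at Ω₂ —
  m=-2: Y*=(-0.011376, 0.048893)  Y=(-0.079828, 0.375654)  product (-0.017459, -0.008176)
  m=-1: Y*=(0.161540, 0.203440)  Y=(-0.036855, -0.045510)  product (0.003305, -0.014849)
  m=+0: Y*=(0.507821, -0.000000)  Y=(-0.309923, 0.000000)  product (-0.157385, 0.000000)
  m=+1: Y*=(-0.161540, 0.203440)  Y=(0.036855, -0.045510)  product (0.003305, 0.014849)
  m=+2: Y*=(-0.011376, -0.048893)  Y=(-0.079828, -0.375654)  product (-0.017459, 0.008176)
Σ over m = (-0.185693, -0.000000); ×(4π/5) → (-0.466697, -0.000000). Real part: -0.466697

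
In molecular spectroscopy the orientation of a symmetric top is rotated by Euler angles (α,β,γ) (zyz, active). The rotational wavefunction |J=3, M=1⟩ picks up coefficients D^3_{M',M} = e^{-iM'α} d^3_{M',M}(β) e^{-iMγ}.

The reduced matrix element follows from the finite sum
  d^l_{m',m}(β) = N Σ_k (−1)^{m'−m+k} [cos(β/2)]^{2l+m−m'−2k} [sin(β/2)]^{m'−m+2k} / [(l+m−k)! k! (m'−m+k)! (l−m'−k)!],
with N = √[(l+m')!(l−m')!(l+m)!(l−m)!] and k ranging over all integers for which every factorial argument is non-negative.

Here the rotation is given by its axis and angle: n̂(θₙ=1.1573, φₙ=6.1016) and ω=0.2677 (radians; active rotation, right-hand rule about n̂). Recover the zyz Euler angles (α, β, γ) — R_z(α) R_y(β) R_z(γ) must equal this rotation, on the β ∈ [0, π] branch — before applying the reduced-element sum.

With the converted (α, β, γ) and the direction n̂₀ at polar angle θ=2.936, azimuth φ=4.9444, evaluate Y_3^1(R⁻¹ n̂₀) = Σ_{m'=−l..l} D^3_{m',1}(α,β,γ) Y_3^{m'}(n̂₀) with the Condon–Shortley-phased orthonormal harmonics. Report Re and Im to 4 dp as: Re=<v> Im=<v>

Axis–angle → zyz. n̂ = (sinθₙcosφₙ, sinθₙsinφₙ, cosθₙ) = (+0.900666, -0.165369, +0.401813), ω = 0.2677.
R = I cosω + sinω [n̂]ₓ + (1−cosω) n̂n̂ᵀ gives
  R = [+0.993275, -0.111590, -0.030852; +0.100980, +0.965356, -0.240606; +0.056633, +0.235872, +0.970133]
β = atan2(√(R₁₃²+R₂₃²), R₃₃) = 0.245020; α = atan2(R₂₃, R₁₃) mod 2π = 4.584857; γ = atan2(R₃₂, −R₃₁) mod 2π = 1.806435
Need the full column D^3_{m',1} for m'=−3..3 at α=4.5849, β=0.2450, γ=1.8064.
cos(β/2)=0.992505, sin(β/2)=0.122204
d^3_{-3,1}: single k=4 term ⇒ +0.000851;  D = +0.000693-0.000493i
d^3_{-2,1}: k∈[3..4] ⇒ +0.011284 -0.000086 = +0.011199;  D = +0.005277+0.009877i
d^3_{-1,1}: k∈[2..4] ⇒ +0.086946 -0.001757 +0.000003 = +0.085192;  D = -0.079635+0.030264i
d^3_{0,1}: k∈[1..3] ⇒ +0.407698 -0.018542 +0.000094 = +0.389249;  D = -0.090876-0.378493i
d^3_{1,1}: k∈[0..2] ⇒ +0.955865 -0.115928 +0.001318 = +0.841254;  D = +0.836343-0.090768i
d^3_{2,1}: k∈[0..1] ⇒ -0.372176 +0.011284 = -0.360891;  D = +0.007010-0.360823i
d^3_{3,1}: single k=0 term ⇒ +0.056124;  D = -0.055519-0.008218i
Y_3^{m'}(θ=2.936,φ=4.9444) and Σ D·Y over m':
  (+0.0007-0.0005i)·(-0.0023-0.0027i)  (+0.0053+0.0099i)·(+0.0373-0.0187i)  (-0.0796+0.0303i)·(+0.0575+0.2435i)  (-0.0909-0.3785i)·(-0.6545+0.0000i)  (+0.8363-0.0908i)·(-0.0575+0.2435i)  (+0.0070-0.3608i)·(+0.0373+0.0187i)  (-0.0555-0.0082i)·(+0.0023-0.0027i)
Y_3^1(R⁻¹ n̂) = +0.028746+0.425991i

Re=0.0287 Im=0.4260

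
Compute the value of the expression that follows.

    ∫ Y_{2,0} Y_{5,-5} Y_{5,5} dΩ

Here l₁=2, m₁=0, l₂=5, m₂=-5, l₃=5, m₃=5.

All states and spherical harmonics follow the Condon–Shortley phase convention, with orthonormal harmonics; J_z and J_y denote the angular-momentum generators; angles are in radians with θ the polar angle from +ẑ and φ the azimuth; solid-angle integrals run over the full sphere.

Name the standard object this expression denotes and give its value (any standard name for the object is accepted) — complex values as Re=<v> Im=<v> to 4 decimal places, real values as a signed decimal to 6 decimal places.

This is a Gaunt coefficient — the integral of a triple product of spherical harmonics over the sphere.
m-sum 0 ✓  L=12 even ✓  3≤5≤7 ✓
Π(2lᵢ+1) = 5×11×11 = 605
triangle coeff Δ(2,5,5) = 1/38610
Σ_t [0,2]: t=0:+1/2880 t=1:−1/576 t=2:+1/2880 = -1/960
(3j)²=10/429 [(2 5 5; 0 0 0)], sign=+1
Σ_t [0,0]: t=0:+1/161280 = 1/161280
(3j)²=15/286 [(2 5 5; 0 -5 5)], sign=+1
⇒ 4πI² = 125/169
I = (+1)√(125/169/(4π)) = 0.24260890

Gaunt coefficient, +0.242609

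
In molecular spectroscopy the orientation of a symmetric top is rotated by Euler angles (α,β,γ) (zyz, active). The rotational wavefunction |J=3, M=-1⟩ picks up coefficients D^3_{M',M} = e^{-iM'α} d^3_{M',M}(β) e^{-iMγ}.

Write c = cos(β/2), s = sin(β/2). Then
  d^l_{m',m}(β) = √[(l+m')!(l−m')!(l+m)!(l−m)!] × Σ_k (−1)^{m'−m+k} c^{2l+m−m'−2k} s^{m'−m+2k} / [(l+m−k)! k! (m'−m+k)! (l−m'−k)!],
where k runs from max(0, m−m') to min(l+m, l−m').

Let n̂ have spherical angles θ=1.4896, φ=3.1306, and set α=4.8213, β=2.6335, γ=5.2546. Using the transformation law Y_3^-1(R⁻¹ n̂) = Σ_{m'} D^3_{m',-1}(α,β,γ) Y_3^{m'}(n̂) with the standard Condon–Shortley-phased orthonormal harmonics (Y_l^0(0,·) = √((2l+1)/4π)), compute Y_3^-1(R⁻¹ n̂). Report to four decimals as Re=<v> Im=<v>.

Need the full column D^3_{m',-1} for m'=−3..3 at α=4.8213, β=2.6335, γ=5.2546.
cos(β/2)=0.251322, sin(β/2)=0.967903
d^3_{-3,-1}: single k=2 term ⇒ +0.014476;  D = +0.009346+0.011054i
d^3_{-2,-1}: k∈[1..2] ⇒ +0.003069 -0.091037 = -0.087968;  D = +0.060605-0.063761i
d^3_{-1,-1}: k∈[0..2] ⇒ +0.000252 -0.029901 +0.332615 = +0.302967;  D = -0.240981-0.183622i
d^3_{0,-1}: k∈[0..2] ⇒ -0.003362 +0.149590 -0.739575 = -0.593347;  D = -0.306185+0.508243i
d^3_{1,-1}: k∈[0..2] ⇒ +0.022425 -0.443487 +0.822228 = +0.401166;  D = +0.364093+0.168437i
d^3_{2,-1}: k∈[0..1] ⇒ -0.091037 +0.675136 = +0.584099;  D = -0.186170+0.553636i
d^3_{3,-1}: single k=0 term ⇒ +0.214702;  D = -0.209737-0.045906i
Y_3^{m'}(θ=1.4896,φ=3.1306) and Σ D·Y over m':
  (+0.0093+0.0111i)·(-0.4129-0.0136i)  (+0.0606-0.0638i)·(+0.0823+0.0018i)  (-0.2410-0.1836i)·(+0.3115+0.0034i)  (-0.3062+0.5082i)·(-0.0898+0.0000i)  (+0.3641+0.1684i)·(-0.3115+0.0034i)  (-0.1862+0.5536i)·(+0.0823-0.0018i)  (-0.2097-0.0459i)·(+0.4129-0.0136i)
Y_3^-1(R⁻¹ n̂) = -0.261083-0.134902i

Re=-0.2611 Im=-0.1349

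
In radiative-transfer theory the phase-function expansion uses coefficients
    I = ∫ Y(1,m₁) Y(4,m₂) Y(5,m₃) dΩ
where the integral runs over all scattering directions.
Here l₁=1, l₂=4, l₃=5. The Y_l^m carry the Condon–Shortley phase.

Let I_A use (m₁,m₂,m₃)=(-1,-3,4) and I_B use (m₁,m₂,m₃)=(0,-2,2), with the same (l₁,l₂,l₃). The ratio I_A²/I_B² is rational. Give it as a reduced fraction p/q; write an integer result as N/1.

12/7

Shared (l₁,l₂,l₃)=(1,4,5): N and (l;000)² cancel in I_A²/I_B².
A: Δ = 0!·2!·8!/11! = 1/495; Racah Σ t=0..0: t=0:+1/10080 = 1/10080; ⇒ 3j(1 4 5; -1 -3 4)² = 4/55, sgn -1
B: Δ = 0!·2!·8!/11! = 1/495; Racah Σ t=0..0: t=0:+1/1440 = 1/1440; ⇒ 3j(1 4 5; 0 -2 2)² = 7/165, sgn -1
I_A²/I_B² = (4/55)/(7/165) = 12/7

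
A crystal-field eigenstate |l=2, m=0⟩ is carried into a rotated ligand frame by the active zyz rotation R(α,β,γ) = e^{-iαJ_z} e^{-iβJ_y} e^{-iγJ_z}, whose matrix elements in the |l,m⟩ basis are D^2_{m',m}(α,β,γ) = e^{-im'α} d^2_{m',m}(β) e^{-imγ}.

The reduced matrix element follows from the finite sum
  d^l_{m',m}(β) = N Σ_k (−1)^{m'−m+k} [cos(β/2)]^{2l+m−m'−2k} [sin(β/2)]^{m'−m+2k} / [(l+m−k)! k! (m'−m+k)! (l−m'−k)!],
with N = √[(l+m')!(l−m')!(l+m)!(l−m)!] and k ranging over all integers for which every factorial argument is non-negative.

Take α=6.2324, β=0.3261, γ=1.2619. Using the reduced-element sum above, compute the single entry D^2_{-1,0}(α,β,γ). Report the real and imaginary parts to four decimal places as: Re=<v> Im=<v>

First d^2_{-1,0}(β=0.3261), then the phase factors e^{-i(-1)α} and e^{-i(0)γ}:
With c≡cos(β/2)=0.986737 and s≡sin(β/2)=0.162329, N=[1·6·2·2]^{1/2}=4.898979
Admissible k: 1..2 (factorial args all ≥0)
  k=1: (−1)^0·4.8990/(2)·0.9867^3·0.1623^1 = +0.382010
  k=2: (−1)^1·4.8990/(2)·0.9867^1·0.1623^3 = -0.010339
d^2_{-1,0}(0.3261) = +0.382010 -0.010339 = +0.371671
Attach z-rotation phases: D = e^{-i(-1)(6.2324)}·(+0.371671)·e^{-i(0)(1.2619)} = +0.371192-0.018867i

Re=0.3712 Im=-0.0189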